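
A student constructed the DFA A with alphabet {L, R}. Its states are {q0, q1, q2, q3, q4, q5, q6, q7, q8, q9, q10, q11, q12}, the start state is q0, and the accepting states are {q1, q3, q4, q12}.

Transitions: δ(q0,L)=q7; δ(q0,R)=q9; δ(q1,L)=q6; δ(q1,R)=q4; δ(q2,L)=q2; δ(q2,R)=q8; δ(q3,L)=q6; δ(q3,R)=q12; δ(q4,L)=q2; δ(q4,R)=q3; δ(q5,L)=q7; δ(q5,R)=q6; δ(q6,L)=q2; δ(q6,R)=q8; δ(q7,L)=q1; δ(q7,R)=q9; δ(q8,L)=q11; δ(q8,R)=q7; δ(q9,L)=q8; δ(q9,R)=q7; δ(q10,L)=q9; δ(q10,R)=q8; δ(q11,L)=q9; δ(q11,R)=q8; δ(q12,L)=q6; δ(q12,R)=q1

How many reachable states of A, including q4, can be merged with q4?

4

First remove the unreachable states {q5,q10}; 11 states remain.
P0 = {q1,q3,q4,q12} | {q0,q2,q6,q7,q8,q9,q11}.
Refine {q0,q2,q6,q7,q8,q9,q11} on symbol L: members go to different blocks, giving {q0,q2,q6,q8,q9,q11} and {q7}.
Refine {q0,q2,q6,q8,q9,q11} on symbol L: members go to different blocks, giving {q2,q6,q8,q9,q11} and {q0}.
Refine {q2,q6,q8,q9,q11} on symbol R: members go to different blocks, giving {q2,q6,q11} and {q8,q9}.
On input L, block {q2,q6,q11} splits into {q2,q6} and {q11}.
Refine {q8,q9} on symbol L: members go to different blocks, giving {q8} and {q9}.
The partition is now stable with 7 blocks: {q1,q3,q4,q12} | {q2,q6} | {q7} | {q0} | {q8} | {q11} | {q9}.
The equivalence class containing q4 is {q1,q3,q4,q12}, of size 4.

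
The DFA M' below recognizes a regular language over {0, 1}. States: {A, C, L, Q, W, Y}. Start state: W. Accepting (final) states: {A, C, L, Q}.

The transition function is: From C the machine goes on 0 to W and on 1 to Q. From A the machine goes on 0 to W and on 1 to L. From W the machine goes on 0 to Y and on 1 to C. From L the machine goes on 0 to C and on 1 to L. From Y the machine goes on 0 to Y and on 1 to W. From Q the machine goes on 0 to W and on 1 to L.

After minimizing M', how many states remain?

5

States {A} cannot be reached from the start state, so discard them.
Start with accepting vs non-accepting: {C,L,Q} | {W,Y}.
Refine {C,L,Q} on symbol 0: members go to different blocks, giving {C,Q} and {L}.
Split {C,Q} by δ(·,1) → {Q} and {C}.
Refine {W,Y} on symbol 1: members go to different blocks, giving {W} and {Y}.
The partition is now stable with 5 blocks: {Q} | {W} | {L} | {C} | {Y}.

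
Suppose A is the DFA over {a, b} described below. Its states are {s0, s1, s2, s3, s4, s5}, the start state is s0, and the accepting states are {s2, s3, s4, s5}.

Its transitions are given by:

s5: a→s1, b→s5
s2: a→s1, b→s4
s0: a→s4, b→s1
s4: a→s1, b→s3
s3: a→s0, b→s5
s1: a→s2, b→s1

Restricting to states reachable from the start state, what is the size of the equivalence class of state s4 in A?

4

Every state is reachable, so we keep all 6.
Initial partition by acceptance: {s2,s3,s4,s5} | {s0,s1}.
Stable partition: {s2,s3,s4,s5} | {s0,s1} — 2 equivalence classes.
State s4 belongs to the block {s2,s3,s4,s5}, which has 4 states.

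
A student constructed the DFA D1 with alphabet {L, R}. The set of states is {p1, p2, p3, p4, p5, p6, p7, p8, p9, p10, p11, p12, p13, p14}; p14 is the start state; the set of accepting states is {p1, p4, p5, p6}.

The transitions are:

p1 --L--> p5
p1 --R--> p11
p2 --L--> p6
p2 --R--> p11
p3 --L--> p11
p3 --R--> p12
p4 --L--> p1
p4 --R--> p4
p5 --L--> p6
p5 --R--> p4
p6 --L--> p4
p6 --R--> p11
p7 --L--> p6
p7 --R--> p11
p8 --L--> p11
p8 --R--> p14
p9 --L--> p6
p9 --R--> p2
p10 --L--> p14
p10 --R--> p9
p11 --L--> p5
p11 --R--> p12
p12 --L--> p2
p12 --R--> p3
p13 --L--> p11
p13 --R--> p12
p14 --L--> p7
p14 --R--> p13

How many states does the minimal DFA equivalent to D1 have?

6

Reachable states from the start: {p1,p2,p3,p4,p5,p6,p7,p11,p12,p13,p14}. Unreachable: {p8,p9,p10} — drop them.
Start with accepting vs non-accepting: {p1,p4,p5,p6} | {p2,p3,p7,p11,p12,p13,p14}.
Split {p1,p4,p5,p6} by δ(·,R) → {p1,p6} and {p4,p5}.
On input L, block {p2,p3,p7,p11,p12,p13,p14} splits into {p3,p12,p13,p14} and {p2,p7} and {p11}.
On input L, block {p3,p12,p13,p14} splits into {p3,p13} and {p12,p14}.
Stable partition: {p1,p6} | {p3,p13} | {p4,p5} | {p2,p7} | {p11} | {p12,p14} — 6 equivalence classes.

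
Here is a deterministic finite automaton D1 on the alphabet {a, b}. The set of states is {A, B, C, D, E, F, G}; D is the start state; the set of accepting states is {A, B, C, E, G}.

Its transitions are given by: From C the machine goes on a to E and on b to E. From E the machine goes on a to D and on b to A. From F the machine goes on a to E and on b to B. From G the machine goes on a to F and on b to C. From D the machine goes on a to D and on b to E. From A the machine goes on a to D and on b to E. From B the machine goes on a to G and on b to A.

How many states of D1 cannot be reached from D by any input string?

4

BFS from D reaches {A, D, E}; the 4 state(s) B, C, F, G are never visited.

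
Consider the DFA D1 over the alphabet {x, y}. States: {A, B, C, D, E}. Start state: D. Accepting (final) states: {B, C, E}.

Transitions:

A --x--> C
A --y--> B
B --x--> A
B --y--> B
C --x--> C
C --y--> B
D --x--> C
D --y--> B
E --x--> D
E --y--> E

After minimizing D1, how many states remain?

States {E} cannot be reached from the start state, so discard them.
Start with accepting vs non-accepting: {B,C} | {A,D}.
Refine {B,C} on symbol x: members go to different blocks, giving {B} and {C}.
No further refinement is possible. Final partition (3 blocks): {B} | {A,D} | {C}.

3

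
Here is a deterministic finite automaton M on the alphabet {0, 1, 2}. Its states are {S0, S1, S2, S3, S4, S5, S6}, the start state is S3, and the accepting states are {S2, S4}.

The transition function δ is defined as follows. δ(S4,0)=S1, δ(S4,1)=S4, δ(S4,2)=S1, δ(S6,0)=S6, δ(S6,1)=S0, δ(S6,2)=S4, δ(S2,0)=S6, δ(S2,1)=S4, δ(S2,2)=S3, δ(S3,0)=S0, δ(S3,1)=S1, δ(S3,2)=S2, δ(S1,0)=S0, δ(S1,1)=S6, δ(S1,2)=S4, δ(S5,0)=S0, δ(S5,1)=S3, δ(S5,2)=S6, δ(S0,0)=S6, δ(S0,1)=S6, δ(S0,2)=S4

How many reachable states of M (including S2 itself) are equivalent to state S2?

First remove the unreachable states {S5}; 6 states remain.
Start with accepting vs non-accepting: {S2,S4} | {S0,S1,S3,S6}.
The partition is now stable with 2 blocks: {S2,S4} | {S0,S1,S3,S6}.
State S2 belongs to the block {S2,S4}, which has 2 states.

2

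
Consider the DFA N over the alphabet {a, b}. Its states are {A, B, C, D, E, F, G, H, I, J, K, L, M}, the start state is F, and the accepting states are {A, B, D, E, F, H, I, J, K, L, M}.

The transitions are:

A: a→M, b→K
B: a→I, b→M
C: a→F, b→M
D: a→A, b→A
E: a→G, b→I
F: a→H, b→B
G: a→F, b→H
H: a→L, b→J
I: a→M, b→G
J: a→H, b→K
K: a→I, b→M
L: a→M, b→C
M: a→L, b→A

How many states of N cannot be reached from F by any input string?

No path from F leads to D, E; the other 11 states are all reachable.

2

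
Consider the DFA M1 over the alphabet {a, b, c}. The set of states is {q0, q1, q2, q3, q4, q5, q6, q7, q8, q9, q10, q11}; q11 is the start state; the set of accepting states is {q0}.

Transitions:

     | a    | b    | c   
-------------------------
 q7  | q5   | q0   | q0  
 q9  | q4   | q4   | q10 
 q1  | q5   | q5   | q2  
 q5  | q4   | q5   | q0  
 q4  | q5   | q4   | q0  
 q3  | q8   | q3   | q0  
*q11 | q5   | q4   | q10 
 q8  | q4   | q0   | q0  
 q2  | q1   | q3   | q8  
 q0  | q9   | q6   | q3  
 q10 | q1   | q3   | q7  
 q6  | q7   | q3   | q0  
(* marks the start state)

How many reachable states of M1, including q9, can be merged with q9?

3

Initial partition by acceptance: {q0} | {q1,q2,q3,q4,q5,q6,q7,q8,q9,q10,q11}.
On input b, block {q1,q2,q3,q4,q5,q6,q7,q8,q9,q10,q11} splits into {q1,q2,q3,q4,q5,q6,q9,q10,q11} and {q7,q8}.
Refine {q1,q2,q3,q4,q5,q6,q9,q10,q11} on symbol a: members go to different blocks, giving {q1,q2,q4,q5,q9,q10,q11} and {q3,q6}.
Split {q1,q2,q4,q5,q9,q10,q11} by δ(·,b) → {q1,q4,q5,q9,q11} and {q2,q10}.
Split {q1,q4,q5,q9,q11} by δ(·,c) → {q1,q9,q11} and {q4,q5}.
The partition is now stable with 6 blocks: {q0} | {q1,q9,q11} | {q7,q8} | {q3,q6} | {q2,q10} | {q4,q5}.
The equivalence class containing q9 is {q1,q9,q11}, of size 3.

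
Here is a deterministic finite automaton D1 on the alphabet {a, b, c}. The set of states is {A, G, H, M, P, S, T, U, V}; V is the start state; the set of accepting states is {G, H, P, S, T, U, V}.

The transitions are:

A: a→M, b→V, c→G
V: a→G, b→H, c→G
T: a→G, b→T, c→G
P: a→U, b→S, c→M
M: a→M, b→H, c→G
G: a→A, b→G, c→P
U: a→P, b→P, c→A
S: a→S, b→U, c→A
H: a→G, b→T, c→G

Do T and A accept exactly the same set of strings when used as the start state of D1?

No

P0 = {G,H,P,S,T,U,V} | {A,M}.
On input a, block {G,H,P,S,T,U,V} splits into {H,P,S,T,U,V} and {G}.
On input a, block {H,P,S,T,U,V} splits into {P,S,U} and {H,T,V}.
The partition is now stable with 4 blocks: {P,S,U} | {A,M} | {G} | {H,T,V}.
T and A end up in different blocks, so they are distinguishable. For instance, the string 'ε' is accepted from only T.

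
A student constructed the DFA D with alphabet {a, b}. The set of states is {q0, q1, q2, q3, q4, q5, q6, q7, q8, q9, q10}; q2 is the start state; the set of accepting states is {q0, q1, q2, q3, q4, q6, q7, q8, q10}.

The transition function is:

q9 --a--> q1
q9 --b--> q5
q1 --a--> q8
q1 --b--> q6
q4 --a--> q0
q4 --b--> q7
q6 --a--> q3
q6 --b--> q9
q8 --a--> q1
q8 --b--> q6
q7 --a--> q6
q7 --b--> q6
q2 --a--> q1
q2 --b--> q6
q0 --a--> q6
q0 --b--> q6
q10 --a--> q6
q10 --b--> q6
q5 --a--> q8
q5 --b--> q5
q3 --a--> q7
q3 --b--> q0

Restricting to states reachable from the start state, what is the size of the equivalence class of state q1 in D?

Reachable states from the start: {q0,q1,q2,q3,q5,q6,q7,q8,q9}. Unreachable: {q4,q10} — drop them.
Initial partition by acceptance: {q0,q1,q2,q3,q6,q7,q8} | {q5,q9}.
Split {q0,q1,q2,q3,q6,q7,q8} by δ(·,b) → {q0,q1,q2,q3,q7,q8} and {q6}.
On input a, block {q0,q1,q2,q3,q7,q8} splits into {q1,q2,q3,q8} and {q0,q7}.
Refine {q1,q2,q3,q8} on symbol a: members go to different blocks, giving {q1,q2,q8} and {q3}.
No further refinement is possible. Final partition (5 blocks): {q1,q2,q8} | {q5,q9} | {q6} | {q0,q7} | {q3}.
State q1 belongs to the block {q1,q2,q8}, which has 3 states.

3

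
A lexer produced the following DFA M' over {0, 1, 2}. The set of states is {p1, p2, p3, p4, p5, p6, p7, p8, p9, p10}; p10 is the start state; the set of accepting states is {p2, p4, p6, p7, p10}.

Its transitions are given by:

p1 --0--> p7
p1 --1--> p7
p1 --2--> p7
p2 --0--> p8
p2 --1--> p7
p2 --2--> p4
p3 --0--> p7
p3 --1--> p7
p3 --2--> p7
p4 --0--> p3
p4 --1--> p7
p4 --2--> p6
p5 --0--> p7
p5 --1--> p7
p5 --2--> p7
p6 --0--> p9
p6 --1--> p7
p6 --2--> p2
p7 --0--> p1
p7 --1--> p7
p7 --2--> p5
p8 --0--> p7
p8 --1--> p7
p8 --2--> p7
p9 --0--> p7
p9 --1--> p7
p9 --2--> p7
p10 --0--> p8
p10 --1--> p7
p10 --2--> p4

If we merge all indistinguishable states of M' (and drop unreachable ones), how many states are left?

All states are reachable from the start state.
Initial partition by acceptance: {p2,p4,p6,p7,p10} | {p1,p3,p5,p8,p9}.
Refine {p2,p4,p6,p7,p10} on symbol 2: members go to different blocks, giving {p2,p4,p6,p10} and {p7}.
The partition is now stable with 3 blocks: {p2,p4,p6,p10} | {p1,p3,p5,p8,p9} | {p7}.

3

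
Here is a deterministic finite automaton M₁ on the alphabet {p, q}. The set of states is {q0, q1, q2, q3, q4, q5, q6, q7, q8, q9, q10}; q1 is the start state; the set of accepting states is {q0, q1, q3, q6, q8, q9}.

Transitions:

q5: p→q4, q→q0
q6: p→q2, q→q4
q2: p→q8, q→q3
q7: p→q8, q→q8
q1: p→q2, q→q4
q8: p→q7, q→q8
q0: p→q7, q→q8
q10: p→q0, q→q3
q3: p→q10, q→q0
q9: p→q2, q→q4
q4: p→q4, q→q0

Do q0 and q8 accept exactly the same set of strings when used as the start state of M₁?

Yes

States {q5,q6,q9} cannot be reached from the start state, so discard them.
P0 = {q0,q1,q3,q8} | {q2,q4,q7,q10}.
On input q, block {q0,q1,q3,q8} splits into {q0,q3,q8} and {q1}.
Refine {q2,q4,q7,q10} on symbol p: members go to different blocks, giving {q2,q7,q10} and {q4}.
Stable partition: {q0,q3,q8} | {q2,q7,q10} | {q1} | {q4} — 4 equivalence classes.
q0 and q8 lie in the same block of the stable partition, so they are equivalent — no string distinguishes them.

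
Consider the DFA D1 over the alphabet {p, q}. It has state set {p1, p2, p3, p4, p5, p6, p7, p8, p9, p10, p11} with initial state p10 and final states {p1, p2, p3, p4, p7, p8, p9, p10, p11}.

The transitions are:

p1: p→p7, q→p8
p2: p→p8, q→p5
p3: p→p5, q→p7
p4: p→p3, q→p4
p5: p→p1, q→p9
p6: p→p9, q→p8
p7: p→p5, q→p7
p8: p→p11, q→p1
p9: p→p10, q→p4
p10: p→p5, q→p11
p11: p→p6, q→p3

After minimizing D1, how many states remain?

3

Reachable states from the start: {p1,p3,p4,p5,p6,p7,p8,p9,p10,p11}. Unreachable: {p2} — drop them.
Start with accepting vs non-accepting: {p1,p3,p4,p7,p8,p9,p10,p11} | {p5,p6}.
Refine {p1,p3,p4,p7,p8,p9,p10,p11} on symbol p: members go to different blocks, giving {p1,p4,p8,p9} and {p3,p7,p10,p11}.
The partition is now stable with 3 blocks: {p1,p4,p8,p9} | {p5,p6} | {p3,p7,p10,p11}.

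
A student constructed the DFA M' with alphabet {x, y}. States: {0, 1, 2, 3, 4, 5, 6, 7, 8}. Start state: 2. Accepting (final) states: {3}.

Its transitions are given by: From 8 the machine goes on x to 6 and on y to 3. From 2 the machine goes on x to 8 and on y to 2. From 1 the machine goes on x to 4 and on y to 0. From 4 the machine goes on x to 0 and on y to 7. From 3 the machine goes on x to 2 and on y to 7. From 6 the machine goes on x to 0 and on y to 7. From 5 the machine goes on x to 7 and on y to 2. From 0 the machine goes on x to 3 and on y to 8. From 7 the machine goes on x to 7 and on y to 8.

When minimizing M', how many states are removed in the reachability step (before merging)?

3

BFS from 2 reaches {0, 2, 3, 6, 7, 8}; the 3 state(s) 1, 4, 5 are never visited.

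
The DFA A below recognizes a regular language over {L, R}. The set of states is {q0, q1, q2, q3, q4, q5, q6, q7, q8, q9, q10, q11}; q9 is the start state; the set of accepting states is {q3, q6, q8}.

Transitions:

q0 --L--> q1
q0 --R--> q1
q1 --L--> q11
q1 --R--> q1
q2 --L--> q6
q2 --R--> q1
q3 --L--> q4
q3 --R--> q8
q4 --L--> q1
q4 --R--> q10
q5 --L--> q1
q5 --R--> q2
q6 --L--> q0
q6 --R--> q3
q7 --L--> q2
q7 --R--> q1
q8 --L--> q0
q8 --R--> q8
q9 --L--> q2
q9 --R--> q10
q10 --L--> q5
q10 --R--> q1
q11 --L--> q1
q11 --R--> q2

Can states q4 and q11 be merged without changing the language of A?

First remove the unreachable states {q7}; 11 states remain.
Initial partition by acceptance: {q3,q6,q8} | {q0,q1,q2,q4,q5,q9,q10,q11}.
On input L, block {q0,q1,q2,q4,q5,q9,q10,q11} splits into {q0,q1,q4,q5,q9,q10,q11} and {q2}.
Split {q0,q1,q4,q5,q9,q10,q11} by δ(·,L) → {q0,q1,q4,q5,q10,q11} and {q9}.
On input R, block {q0,q1,q4,q5,q10,q11} splits into {q0,q1,q4,q10} and {q5,q11}.
On input L, block {q0,q1,q4,q10} splits into {q0,q4} and {q1,q10}.
The partition is now stable with 6 blocks: {q3,q6,q8} | {q0,q4} | {q2} | {q9} | {q5,q11} | {q1,q10}.
q4 and q11 end up in different blocks, so they are distinguishable. For instance, the string 'RL' is accepted from only q11.

No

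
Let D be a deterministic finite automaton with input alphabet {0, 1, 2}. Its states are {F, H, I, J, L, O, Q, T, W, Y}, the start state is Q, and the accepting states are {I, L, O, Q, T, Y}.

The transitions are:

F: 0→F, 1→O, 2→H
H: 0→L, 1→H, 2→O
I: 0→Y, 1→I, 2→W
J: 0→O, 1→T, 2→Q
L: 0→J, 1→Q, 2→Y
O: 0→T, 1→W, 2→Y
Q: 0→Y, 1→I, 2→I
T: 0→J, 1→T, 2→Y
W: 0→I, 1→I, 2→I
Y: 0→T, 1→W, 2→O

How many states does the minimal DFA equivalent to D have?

States {F,H,L} cannot be reached from the start state, so discard them.
Start with accepting vs non-accepting: {I,O,Q,T,Y} | {J,W}.
Split {I,O,Q,T,Y} by δ(·,0) → {I,O,Q,Y} and {T}.
Refine {I,O,Q,Y} on symbol 0: members go to different blocks, giving {I,Q} and {O,Y}.
Split {I,Q} by δ(·,2) → {Q} and {I}.
Refine {J,W} on symbol 0: members go to different blocks, giving {W} and {J}.
No further refinement is possible. Final partition (6 blocks): {Q} | {W} | {T} | {O,Y} | {I} | {J}.

6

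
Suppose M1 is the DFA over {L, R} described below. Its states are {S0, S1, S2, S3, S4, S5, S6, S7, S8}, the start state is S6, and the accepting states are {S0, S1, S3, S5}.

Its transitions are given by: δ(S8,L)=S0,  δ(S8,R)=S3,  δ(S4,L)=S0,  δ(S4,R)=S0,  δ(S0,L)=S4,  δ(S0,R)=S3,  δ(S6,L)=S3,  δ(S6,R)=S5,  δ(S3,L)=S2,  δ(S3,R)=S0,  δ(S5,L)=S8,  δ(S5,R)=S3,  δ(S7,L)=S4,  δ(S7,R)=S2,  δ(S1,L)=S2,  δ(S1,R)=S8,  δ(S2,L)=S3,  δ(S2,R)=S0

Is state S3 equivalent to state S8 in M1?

No

States {S1,S7} cannot be reached from the start state, so discard them.
Start with accepting vs non-accepting: {S0,S3,S5} | {S2,S4,S6,S8}.
Stable partition: {S0,S3,S5} | {S2,S4,S6,S8} — 2 equivalence classes.
S3 and S8 end up in different blocks, so they are distinguishable. For instance, the string 'ε' is accepted from only S3.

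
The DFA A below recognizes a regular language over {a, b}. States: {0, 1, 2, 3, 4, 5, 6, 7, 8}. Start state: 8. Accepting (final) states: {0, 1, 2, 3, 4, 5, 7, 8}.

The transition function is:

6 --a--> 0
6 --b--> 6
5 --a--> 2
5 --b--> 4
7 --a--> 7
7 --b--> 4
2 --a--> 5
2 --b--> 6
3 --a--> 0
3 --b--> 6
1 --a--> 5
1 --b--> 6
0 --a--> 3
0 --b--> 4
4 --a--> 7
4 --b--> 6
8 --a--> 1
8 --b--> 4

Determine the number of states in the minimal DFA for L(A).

5

Start with accepting vs non-accepting: {0,1,2,3,4,5,7,8} | {6}.
Split {0,1,2,3,4,5,7,8} by δ(·,b) → {0,5,7,8} and {1,2,3,4}.
Refine {0,5,7,8} on symbol a: members go to different blocks, giving {0,5,8} and {7}.
On input a, block {1,2,3,4} splits into {1,2,3} and {4}.
Stable partition: {0,5,8} | {6} | {1,2,3} | {7} | {4} — 5 equivalence classes.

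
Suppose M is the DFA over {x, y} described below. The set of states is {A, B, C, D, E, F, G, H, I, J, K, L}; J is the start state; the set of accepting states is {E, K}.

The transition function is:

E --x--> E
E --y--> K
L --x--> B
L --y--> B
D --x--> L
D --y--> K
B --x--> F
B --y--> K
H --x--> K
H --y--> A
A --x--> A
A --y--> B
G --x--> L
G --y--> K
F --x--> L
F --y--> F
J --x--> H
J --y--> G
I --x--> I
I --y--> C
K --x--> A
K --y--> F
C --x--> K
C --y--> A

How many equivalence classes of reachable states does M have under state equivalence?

8

Reachable states from the start: {A,B,F,G,H,J,K,L}. Unreachable: {C,D,E,I} — drop them.
Initial partition by acceptance: {K} | {A,B,F,G,H,J,L}.
Split {A,B,F,G,H,J,L} by δ(·,x) → {A,B,F,G,J,L} and {H}.
Refine {A,B,F,G,J,L} on symbol x: members go to different blocks, giving {A,B,F,G,L} and {J}.
On input y, block {A,B,F,G,L} splits into {A,F,L} and {B,G}.
Split {A,F,L} by δ(·,x) → {A,F} and {L}.
Split {A,F} by δ(·,x) → {A} and {F}.
Split {B,G} by δ(·,x) → {B} and {G}.
Stable partition: {K} | {A} | {H} | {J} | {B} | {L} | {F} | {G} — 8 equivalence classes.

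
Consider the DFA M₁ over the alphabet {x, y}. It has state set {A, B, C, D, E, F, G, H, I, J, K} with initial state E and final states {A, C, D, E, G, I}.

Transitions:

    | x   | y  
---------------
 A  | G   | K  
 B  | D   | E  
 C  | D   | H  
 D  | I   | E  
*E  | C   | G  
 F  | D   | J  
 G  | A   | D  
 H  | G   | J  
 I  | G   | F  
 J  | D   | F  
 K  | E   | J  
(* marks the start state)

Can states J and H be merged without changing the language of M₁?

Yes

States {B} cannot be reached from the start state, so discard them.
P0 = {A,C,D,E,G,I} | {F,H,J,K}.
Split {A,C,D,E,G,I} by δ(·,y) → {A,C,I} and {D,E,G}.
No further refinement is possible. Final partition (3 blocks): {A,C,I} | {F,H,J,K} | {D,E,G}.
J and H lie in the same block of the stable partition, so they are equivalent — no string distinguishes them.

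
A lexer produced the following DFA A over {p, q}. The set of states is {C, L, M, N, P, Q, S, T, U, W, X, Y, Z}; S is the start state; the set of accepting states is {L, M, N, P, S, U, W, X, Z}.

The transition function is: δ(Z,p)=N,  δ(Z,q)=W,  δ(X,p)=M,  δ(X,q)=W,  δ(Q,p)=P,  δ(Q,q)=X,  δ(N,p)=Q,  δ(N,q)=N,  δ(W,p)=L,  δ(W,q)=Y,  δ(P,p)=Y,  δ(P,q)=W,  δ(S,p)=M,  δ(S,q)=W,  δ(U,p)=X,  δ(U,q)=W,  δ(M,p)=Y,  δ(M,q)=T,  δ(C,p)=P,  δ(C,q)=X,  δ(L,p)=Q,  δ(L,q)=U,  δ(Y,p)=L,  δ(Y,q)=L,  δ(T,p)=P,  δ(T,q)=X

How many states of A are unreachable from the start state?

No path from S leads to C, N, Z; the other 10 states are all reachable.

3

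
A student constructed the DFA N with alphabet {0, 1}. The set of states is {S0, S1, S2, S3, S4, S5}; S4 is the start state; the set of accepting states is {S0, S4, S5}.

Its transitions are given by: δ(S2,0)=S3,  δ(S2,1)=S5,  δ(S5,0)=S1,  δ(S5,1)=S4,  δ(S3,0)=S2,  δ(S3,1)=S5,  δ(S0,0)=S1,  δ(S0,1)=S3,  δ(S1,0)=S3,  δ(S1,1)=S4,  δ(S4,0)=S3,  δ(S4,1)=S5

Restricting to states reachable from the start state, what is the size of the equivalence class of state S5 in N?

Reachable states from the start: {S1,S2,S3,S4,S5}. Unreachable: {S0} — drop them.
P0 = {S4,S5} | {S1,S2,S3}.
No further refinement is possible. Final partition (2 blocks): {S4,S5} | {S1,S2,S3}.
State S5 belongs to the block {S4,S5}, which has 2 states.

2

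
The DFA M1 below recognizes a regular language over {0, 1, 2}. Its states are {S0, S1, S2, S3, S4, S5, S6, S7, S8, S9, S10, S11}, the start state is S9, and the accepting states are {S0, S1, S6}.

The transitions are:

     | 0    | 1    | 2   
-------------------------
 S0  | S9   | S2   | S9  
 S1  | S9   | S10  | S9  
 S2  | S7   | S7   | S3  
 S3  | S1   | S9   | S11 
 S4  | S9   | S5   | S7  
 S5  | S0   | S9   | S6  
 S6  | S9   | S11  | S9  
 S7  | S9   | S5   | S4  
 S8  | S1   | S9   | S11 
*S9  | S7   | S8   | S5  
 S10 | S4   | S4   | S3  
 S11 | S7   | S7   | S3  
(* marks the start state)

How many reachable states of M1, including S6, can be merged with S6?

3

P0 = {S0,S1,S6} | {S2,S3,S4,S5,S7,S8,S9,S10,S11}.
On input 0, block {S2,S3,S4,S5,S7,S8,S9,S10,S11} splits into {S2,S4,S7,S9,S10,S11} and {S3,S5,S8}.
On input 1, block {S2,S4,S7,S9,S10,S11} splits into {S2,S10,S11} and {S4,S7,S9}.
Refine {S3,S5,S8} on symbol 2: members go to different blocks, giving {S3,S8} and {S5}.
Split {S4,S7,S9} by δ(·,1) → {S4,S7} and {S9}.
Stable partition: {S0,S1,S6} | {S2,S10,S11} | {S3,S8} | {S4,S7} | {S5} | {S9} — 6 equivalence classes.
State S6 belongs to the block {S0,S1,S6}, which has 3 states.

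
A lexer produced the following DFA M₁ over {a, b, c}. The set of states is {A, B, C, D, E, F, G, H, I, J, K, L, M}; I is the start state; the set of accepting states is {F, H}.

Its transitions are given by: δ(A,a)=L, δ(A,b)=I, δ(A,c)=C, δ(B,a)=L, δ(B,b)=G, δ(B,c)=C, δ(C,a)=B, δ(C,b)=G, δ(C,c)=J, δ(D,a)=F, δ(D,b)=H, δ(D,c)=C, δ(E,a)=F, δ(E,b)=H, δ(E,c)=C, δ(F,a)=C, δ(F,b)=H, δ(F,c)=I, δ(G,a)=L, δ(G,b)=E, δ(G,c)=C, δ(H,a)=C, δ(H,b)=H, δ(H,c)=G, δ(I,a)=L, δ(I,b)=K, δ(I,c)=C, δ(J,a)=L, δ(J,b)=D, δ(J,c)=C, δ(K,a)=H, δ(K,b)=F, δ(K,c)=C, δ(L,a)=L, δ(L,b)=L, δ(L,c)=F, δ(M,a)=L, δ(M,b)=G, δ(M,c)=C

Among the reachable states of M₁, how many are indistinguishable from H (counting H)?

2

States {A,M} cannot be reached from the start state, so discard them.
P0 = {F,H} | {B,C,D,E,G,I,J,K,L}.
Split {B,C,D,E,G,I,J,K,L} by δ(·,a) → {B,C,G,I,J,L} and {D,E,K}.
Split {B,C,G,I,J,L} by δ(·,b) → {B,C,L} and {G,I,J}.
Refine {B,C,L} on symbol b: members go to different blocks, giving {B,C} and {L}.
Split {B,C} by δ(·,a) → {B} and {C}.
No further refinement is possible. Final partition (6 blocks): {F,H} | {B} | {D,E,K} | {G,I,J} | {L} | {C}.
The equivalence class containing H is {F,H}, of size 2.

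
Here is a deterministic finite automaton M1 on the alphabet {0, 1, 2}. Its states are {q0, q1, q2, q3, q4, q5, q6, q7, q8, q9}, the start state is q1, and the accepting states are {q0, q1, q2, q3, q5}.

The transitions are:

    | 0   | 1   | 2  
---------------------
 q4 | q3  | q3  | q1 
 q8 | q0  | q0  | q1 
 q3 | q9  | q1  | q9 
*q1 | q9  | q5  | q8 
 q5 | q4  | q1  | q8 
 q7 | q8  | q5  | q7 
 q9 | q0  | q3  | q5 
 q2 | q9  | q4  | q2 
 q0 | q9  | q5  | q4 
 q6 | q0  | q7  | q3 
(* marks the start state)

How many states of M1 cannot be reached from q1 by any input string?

3

Starting at q1 and following transitions, the reachable set is {q0, q1, q3, q4, q5, q8, q9}. That leaves q2, q6, q7 unreachable — 3 in total.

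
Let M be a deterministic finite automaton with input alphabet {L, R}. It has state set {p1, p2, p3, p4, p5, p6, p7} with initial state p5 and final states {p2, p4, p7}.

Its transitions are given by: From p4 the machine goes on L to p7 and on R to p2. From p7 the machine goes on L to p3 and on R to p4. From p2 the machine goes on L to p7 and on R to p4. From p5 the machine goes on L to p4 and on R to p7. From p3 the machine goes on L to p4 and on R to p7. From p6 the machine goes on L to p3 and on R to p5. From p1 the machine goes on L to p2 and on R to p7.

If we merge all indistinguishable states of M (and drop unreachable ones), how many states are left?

Reachable states from the start: {p2,p3,p4,p5,p7}. Unreachable: {p1,p6} — drop them.
P0 = {p2,p4,p7} | {p3,p5}.
Split {p2,p4,p7} by δ(·,L) → {p2,p4} and {p7}.
No further refinement is possible. Final partition (3 blocks): {p2,p4} | {p3,p5} | {p7}.

3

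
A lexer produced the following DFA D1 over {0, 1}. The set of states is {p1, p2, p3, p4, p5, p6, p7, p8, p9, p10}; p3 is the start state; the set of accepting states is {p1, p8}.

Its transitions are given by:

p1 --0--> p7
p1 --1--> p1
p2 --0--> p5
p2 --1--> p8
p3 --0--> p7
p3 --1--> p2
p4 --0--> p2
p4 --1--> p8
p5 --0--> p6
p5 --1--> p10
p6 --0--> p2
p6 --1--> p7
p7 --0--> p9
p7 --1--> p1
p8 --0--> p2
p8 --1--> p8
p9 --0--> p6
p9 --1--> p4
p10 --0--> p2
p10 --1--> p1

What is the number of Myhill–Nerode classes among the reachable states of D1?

Start with accepting vs non-accepting: {p1,p8} | {p2,p3,p4,p5,p6,p7,p9,p10}.
Split {p2,p3,p4,p5,p6,p7,p9,p10} by δ(·,1) → {p2,p4,p7,p10} and {p3,p5,p6,p9}.
Split {p2,p4,p7,p10} by δ(·,0) → {p2,p7} and {p4,p10}.
On input 0, block {p3,p5,p6,p9} splits into {p3,p6} and {p5,p9}.
The partition is now stable with 5 blocks: {p1,p8} | {p2,p7} | {p3,p6} | {p4,p10} | {p5,p9}.

5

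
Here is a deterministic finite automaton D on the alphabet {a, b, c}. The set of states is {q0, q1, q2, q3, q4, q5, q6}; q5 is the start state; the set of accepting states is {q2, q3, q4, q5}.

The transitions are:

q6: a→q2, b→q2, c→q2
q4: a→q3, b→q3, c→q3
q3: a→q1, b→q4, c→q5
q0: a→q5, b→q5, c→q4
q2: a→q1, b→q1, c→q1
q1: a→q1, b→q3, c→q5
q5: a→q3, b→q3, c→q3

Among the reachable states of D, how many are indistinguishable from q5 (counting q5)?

Reachable states from the start: {q1,q3,q4,q5}. Unreachable: {q0,q2,q6} — drop them.
P0 = {q3,q4,q5} | {q1}.
On input a, block {q3,q4,q5} splits into {q4,q5} and {q3}.
No further refinement is possible. Final partition (3 blocks): {q4,q5} | {q1} | {q3}.
State q5 belongs to the block {q4,q5}, which has 2 states.

2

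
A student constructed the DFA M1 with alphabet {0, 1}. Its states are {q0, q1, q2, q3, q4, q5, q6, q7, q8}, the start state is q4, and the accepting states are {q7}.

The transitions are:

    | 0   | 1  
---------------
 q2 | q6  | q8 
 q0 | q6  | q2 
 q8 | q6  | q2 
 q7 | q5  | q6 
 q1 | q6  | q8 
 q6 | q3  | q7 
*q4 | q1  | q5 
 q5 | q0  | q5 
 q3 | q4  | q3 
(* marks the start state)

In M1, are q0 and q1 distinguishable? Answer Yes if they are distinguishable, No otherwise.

All states are reachable from the start state.
P0 = {q7} | {q0,q1,q2,q3,q4,q5,q6,q8}.
Refine {q0,q1,q2,q3,q4,q5,q6,q8} on symbol 1: members go to different blocks, giving {q0,q1,q2,q3,q4,q5,q8} and {q6}.
On input 0, block {q0,q1,q2,q3,q4,q5,q8} splits into {q0,q1,q2,q8} and {q3,q4,q5}.
On input 0, block {q3,q4,q5} splits into {q4,q5} and {q3}.
The partition is now stable with 5 blocks: {q7} | {q0,q1,q2,q8} | {q6} | {q4,q5} | {q3}.
q0 and q1 lie in the same block of the stable partition, so they are equivalent — no string distinguishes them.

No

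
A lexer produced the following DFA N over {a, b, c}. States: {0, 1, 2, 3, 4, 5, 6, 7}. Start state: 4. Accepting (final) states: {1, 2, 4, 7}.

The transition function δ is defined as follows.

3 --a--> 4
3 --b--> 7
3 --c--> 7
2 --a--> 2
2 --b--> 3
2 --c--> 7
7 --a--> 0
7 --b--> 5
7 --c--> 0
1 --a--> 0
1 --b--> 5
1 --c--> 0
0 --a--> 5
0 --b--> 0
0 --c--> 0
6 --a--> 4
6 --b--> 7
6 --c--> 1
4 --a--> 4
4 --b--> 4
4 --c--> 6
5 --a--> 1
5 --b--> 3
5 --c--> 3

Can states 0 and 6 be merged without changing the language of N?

Reachable states from the start: {0,1,3,4,5,6,7}. Unreachable: {2} — drop them.
Initial partition by acceptance: {1,4,7} | {0,3,5,6}.
Split {1,4,7} by δ(·,a) → {1,7} and {4}.
Refine {0,3,5,6} on symbol a: members go to different blocks, giving {3,6} and {0} and {5}.
Stable partition: {1,7} | {3,6} | {4} | {0} | {5} — 5 equivalence classes.
0 and 6 end up in different blocks, so they are distinguishable. For instance, the string 'a' is accepted from only 6.

No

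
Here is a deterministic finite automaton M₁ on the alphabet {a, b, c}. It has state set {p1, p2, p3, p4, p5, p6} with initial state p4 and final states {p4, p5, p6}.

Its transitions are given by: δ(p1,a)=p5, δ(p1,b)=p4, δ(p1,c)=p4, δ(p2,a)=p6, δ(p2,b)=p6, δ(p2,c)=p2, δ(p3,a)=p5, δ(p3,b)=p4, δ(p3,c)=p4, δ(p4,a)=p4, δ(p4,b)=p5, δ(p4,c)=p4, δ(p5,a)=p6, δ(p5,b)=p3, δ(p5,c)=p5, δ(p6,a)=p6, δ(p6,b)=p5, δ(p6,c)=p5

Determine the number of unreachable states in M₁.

BFS from p4 reaches {p3, p4, p5, p6}; the 2 state(s) p1, p2 are never visited.

2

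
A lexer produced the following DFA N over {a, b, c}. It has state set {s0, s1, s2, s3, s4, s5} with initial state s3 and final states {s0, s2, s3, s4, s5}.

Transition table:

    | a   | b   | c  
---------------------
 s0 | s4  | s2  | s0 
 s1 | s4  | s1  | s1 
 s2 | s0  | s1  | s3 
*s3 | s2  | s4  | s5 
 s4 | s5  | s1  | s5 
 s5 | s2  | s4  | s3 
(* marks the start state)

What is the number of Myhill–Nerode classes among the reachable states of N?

3

P0 = {s0,s2,s3,s4,s5} | {s1}.
Refine {s0,s2,s3,s4,s5} on symbol b: members go to different blocks, giving {s0,s3,s5} and {s2,s4}.
Stable partition: {s0,s3,s5} | {s1} | {s2,s4} — 3 equivalence classes.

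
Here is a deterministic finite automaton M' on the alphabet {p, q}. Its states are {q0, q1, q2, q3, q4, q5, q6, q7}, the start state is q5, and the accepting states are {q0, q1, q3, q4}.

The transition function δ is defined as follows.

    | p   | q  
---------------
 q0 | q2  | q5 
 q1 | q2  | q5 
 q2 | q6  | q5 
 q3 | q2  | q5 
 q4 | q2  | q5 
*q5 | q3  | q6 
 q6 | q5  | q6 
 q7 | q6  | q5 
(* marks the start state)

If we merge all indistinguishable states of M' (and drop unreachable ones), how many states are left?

4

States {q0,q1,q4,q7} cannot be reached from the start state, so discard them.
Start with accepting vs non-accepting: {q3} | {q2,q5,q6}.
Split {q2,q5,q6} by δ(·,p) → {q2,q6} and {q5}.
Split {q2,q6} by δ(·,p) → {q2} and {q6}.
No further refinement is possible. Final partition (4 blocks): {q3} | {q2} | {q5} | {q6}.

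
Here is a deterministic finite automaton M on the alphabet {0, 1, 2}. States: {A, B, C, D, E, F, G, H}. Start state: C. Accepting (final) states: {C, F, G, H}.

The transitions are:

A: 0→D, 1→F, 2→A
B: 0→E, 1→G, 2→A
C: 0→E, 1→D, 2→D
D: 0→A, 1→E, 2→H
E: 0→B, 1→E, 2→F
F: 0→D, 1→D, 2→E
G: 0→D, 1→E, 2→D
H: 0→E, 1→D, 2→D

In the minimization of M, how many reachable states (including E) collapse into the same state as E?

2

Initial partition by acceptance: {C,F,G,H} | {A,B,D,E}.
Split {A,B,D,E} by δ(·,1) → {A,B} and {D,E}.
Stable partition: {C,F,G,H} | {A,B} | {D,E} — 3 equivalence classes.
The equivalence class containing E is {D,E}, of size 2.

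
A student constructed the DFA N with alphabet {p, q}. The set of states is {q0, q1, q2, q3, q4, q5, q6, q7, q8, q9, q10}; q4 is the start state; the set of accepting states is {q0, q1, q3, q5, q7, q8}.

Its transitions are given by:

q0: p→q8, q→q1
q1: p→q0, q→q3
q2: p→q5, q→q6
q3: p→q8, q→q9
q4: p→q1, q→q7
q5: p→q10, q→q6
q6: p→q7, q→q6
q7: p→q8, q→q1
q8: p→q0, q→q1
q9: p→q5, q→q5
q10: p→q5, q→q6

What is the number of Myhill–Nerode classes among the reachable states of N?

First remove the unreachable states {q2}; 10 states remain.
Initial partition by acceptance: {q0,q1,q3,q5,q7,q8} | {q4,q6,q9,q10}.
Split {q0,q1,q3,q5,q7,q8} by δ(·,p) → {q0,q1,q3,q7,q8} and {q5}.
On input q, block {q0,q1,q3,q7,q8} splits into {q0,q1,q7,q8} and {q3}.
Split {q0,q1,q7,q8} by δ(·,q) → {q0,q7,q8} and {q1}.
Refine {q4,q6,q9,q10} on symbol p: members go to different blocks, giving {q9,q10} and {q4} and {q6}.
On input q, block {q9,q10} splits into {q9} and {q10}.
Stable partition: {q0,q7,q8} | {q9} | {q5} | {q3} | {q1} | {q4} | {q6} | {q10} — 8 equivalence classes.

8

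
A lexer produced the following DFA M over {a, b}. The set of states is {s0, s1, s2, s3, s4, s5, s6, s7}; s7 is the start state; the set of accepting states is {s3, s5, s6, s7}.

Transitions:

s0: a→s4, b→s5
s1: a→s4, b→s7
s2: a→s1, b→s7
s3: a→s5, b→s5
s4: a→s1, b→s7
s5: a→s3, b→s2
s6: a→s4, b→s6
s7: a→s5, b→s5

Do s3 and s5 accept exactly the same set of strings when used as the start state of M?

States {s0,s6} cannot be reached from the start state, so discard them.
Start with accepting vs non-accepting: {s3,s5,s7} | {s1,s2,s4}.
Split {s3,s5,s7} by δ(·,b) → {s3,s7} and {s5}.
Stable partition: {s3,s7} | {s1,s2,s4} | {s5} — 3 equivalence classes.
s3 and s5 end up in different blocks, so they are distinguishable. For instance, the string 'b' is accepted from only s3.

No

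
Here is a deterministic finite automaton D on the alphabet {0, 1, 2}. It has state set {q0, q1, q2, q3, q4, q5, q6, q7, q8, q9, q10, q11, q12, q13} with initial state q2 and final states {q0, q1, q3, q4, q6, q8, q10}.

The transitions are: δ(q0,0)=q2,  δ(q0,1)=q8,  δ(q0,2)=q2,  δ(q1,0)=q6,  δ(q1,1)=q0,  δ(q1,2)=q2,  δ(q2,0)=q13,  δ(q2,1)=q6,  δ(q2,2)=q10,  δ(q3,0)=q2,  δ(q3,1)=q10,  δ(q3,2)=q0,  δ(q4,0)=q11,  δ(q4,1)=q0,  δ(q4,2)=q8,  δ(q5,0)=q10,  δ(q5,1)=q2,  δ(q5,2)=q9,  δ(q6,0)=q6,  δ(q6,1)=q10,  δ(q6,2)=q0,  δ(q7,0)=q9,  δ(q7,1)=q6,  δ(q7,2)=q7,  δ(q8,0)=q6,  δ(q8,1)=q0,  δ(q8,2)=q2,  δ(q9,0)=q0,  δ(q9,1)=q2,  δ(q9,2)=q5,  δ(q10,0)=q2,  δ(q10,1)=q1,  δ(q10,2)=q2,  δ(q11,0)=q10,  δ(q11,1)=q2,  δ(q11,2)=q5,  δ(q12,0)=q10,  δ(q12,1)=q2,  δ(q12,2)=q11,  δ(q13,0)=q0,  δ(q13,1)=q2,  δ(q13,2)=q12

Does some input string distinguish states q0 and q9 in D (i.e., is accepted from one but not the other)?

Yes

States {q3,q4,q7} cannot be reached from the start state, so discard them.
Initial partition by acceptance: {q0,q1,q6,q8,q10} | {q2,q5,q9,q11,q12,q13}.
On input 0, block {q0,q1,q6,q8,q10} splits into {q1,q6,q8} and {q0,q10}.
On input 2, block {q1,q6,q8} splits into {q1,q8} and {q6}.
Refine {q2,q5,q9,q11,q12,q13} on symbol 0: members go to different blocks, giving {q5,q9,q11,q12,q13} and {q2}.
No further refinement is possible. Final partition (5 blocks): {q1,q8} | {q5,q9,q11,q12,q13} | {q0,q10} | {q6} | {q2}.
q0 and q9 end up in different blocks, so they are distinguishable. For instance, the string 'ε' is accepted from only q0.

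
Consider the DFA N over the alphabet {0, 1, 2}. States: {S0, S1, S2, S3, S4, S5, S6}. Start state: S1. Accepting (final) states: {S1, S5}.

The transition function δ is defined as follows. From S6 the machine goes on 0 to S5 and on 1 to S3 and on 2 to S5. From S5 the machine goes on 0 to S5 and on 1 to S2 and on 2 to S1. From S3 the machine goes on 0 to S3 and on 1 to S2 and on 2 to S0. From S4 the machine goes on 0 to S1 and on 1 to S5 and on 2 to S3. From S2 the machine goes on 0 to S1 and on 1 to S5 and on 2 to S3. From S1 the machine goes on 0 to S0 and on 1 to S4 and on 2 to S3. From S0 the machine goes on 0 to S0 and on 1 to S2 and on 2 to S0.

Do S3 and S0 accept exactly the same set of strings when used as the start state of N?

Reachable states from the start: {S0,S1,S2,S3,S4,S5}. Unreachable: {S6} — drop them.
P0 = {S1,S5} | {S0,S2,S3,S4}.
Split {S1,S5} by δ(·,0) → {S1} and {S5}.
Split {S0,S2,S3,S4} by δ(·,0) → {S0,S3} and {S2,S4}.
No further refinement is possible. Final partition (4 blocks): {S1} | {S0,S3} | {S5} | {S2,S4}.
S3 and S0 lie in the same block of the stable partition, so they are equivalent — no string distinguishes them.

Yes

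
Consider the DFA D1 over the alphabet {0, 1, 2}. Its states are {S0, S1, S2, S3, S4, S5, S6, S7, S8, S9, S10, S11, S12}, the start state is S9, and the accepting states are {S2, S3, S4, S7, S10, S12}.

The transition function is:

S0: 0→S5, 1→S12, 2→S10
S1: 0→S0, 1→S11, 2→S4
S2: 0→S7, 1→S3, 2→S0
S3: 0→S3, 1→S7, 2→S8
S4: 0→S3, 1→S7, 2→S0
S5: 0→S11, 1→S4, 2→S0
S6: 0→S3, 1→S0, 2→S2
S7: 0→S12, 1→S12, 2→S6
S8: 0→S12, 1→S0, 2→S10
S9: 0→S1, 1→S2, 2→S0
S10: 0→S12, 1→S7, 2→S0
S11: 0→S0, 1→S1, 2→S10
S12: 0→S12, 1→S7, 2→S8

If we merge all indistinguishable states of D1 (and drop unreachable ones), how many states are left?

6

P0 = {S2,S3,S4,S7,S10,S12} | {S0,S1,S5,S6,S8,S9,S11}.
Refine {S0,S1,S5,S6,S8,S9,S11} on symbol 0: members go to different blocks, giving {S0,S1,S5,S9,S11} and {S6,S8}.
On input 2, block {S2,S3,S4,S7,S10,S12} splits into {S2,S4,S10} and {S3,S7,S12}.
On input 1, block {S0,S1,S5,S9,S11} splits into {S1,S11} and {S5,S9} and {S0}.
Stable partition: {S2,S4,S10} | {S1,S11} | {S6,S8} | {S3,S7,S12} | {S5,S9} | {S0} — 6 equivalence classes.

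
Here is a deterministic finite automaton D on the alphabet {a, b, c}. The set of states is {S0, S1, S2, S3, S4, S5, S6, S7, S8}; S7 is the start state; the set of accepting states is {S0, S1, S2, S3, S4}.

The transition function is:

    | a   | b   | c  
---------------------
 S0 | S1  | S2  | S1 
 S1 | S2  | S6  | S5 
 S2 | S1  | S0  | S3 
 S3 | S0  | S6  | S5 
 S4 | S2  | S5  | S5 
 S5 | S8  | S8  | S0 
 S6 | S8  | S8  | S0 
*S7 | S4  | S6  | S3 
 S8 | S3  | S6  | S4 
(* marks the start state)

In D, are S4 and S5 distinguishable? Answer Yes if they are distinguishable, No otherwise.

Yes

Every state is reachable, so we keep all 9.
P0 = {S0,S1,S2,S3,S4} | {S5,S6,S7,S8}.
On input b, block {S0,S1,S2,S3,S4} splits into {S1,S3,S4} and {S0,S2}.
Split {S5,S6,S7,S8} by δ(·,a) → {S5,S6} and {S7,S8}.
Stable partition: {S1,S3,S4} | {S5,S6} | {S0,S2} | {S7,S8} — 4 equivalence classes.
S4 and S5 end up in different blocks, so they are distinguishable. For instance, the string 'ε' is accepted from only S4.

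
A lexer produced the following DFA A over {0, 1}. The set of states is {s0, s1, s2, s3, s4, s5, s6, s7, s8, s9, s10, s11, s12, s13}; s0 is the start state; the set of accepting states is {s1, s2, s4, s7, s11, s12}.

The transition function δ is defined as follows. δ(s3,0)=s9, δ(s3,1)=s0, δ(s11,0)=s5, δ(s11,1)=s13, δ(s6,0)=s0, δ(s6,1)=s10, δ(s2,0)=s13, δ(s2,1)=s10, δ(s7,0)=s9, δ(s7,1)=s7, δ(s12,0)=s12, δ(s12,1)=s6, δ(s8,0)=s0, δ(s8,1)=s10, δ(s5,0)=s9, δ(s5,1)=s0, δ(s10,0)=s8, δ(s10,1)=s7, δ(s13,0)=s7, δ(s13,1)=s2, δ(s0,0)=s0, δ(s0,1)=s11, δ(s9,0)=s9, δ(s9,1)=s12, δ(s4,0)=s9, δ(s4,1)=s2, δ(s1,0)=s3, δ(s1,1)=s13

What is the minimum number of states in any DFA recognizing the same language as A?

10

First remove the unreachable states {s1,s3,s4}; 11 states remain.
P0 = {s2,s7,s11,s12} | {s0,s5,s6,s8,s9,s10,s13}.
Split {s2,s7,s11,s12} by δ(·,0) → {s2,s7,s11} and {s12}.
Split {s2,s7,s11} by δ(·,1) → {s2,s11} and {s7}.
On input 0, block {s0,s5,s6,s8,s9,s10,s13} splits into {s0,s5,s6,s8,s9,s10} and {s13}.
Split {s2,s11} by δ(·,0) → {s2} and {s11}.
Split {s0,s5,s6,s8,s9,s10} by δ(·,1) → {s5,s6,s8} and {s0} and {s9} and {s10}.
Split {s5,s6,s8} by δ(·,0) → {s6,s8} and {s5}.
Stable partition: {s2} | {s6,s8} | {s12} | {s7} | {s13} | {s11} | {s0} | {s9} | {s10} | {s5} — 10 equivalence classes.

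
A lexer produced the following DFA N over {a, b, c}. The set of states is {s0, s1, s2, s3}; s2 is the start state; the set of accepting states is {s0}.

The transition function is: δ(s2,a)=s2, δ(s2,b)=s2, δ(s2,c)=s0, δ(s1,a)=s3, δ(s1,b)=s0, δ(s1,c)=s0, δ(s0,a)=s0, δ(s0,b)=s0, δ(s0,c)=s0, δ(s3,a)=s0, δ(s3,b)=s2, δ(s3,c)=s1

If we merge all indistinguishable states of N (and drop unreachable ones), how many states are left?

2

First remove the unreachable states {s1,s3}; 2 states remain.
Initial partition by acceptance: {s0} | {s2}.
No further refinement is possible. Final partition (2 blocks): {s0} | {s2}.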